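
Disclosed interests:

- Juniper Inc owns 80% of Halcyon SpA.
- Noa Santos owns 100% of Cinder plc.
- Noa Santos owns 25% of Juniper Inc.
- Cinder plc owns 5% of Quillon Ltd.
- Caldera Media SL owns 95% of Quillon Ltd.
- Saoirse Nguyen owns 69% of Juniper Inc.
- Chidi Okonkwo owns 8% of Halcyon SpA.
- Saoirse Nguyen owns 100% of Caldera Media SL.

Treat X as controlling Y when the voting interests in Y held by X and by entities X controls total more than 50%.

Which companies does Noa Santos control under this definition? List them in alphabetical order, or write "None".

Noa holds 100% of Cinder, so Noa controls Cinder.
No other company's threshold is met.

Cinder plc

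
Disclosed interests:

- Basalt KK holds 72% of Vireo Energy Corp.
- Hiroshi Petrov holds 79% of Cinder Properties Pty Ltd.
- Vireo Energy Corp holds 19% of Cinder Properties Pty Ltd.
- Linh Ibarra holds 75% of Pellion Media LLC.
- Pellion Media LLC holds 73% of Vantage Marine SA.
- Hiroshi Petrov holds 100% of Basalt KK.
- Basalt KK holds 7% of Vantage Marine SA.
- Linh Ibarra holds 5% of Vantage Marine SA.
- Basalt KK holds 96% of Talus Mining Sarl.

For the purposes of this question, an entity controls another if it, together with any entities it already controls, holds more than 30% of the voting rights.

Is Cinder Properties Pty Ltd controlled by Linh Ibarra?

No

Linh holds 75% of Pellion, so Linh controls Pellion.
Pellion and Linh together hold 73% + 5% = 78% of Vantage, so Linh controls Vantage.
Neither Linh nor any entity Linh controls holds any voting interest in Cinder.
So Linh does not control Cinder.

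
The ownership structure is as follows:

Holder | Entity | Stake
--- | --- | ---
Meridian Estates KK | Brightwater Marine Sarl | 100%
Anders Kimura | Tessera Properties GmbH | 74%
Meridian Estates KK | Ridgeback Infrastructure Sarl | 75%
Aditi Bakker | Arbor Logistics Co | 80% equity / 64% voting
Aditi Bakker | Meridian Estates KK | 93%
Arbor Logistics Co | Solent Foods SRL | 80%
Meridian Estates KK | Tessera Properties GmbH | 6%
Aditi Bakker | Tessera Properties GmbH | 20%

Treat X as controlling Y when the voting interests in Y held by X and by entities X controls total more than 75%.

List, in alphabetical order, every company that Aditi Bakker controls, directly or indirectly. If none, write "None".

Aditi holds 93% of Meridian, so Aditi controls Meridian.
Meridian holds 100% of Brightwater, so Aditi controls Brightwater.
No other company's threshold is met.

Brightwater Marine Sarl, Meridian Estates KK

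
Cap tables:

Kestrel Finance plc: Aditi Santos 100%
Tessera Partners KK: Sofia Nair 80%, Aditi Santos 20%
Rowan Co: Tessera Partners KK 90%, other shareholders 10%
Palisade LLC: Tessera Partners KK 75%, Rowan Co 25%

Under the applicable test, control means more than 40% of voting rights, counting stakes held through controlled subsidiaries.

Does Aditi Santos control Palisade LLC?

Aditi holds 100% of Kestrel, so Aditi controls Kestrel.
Neither Aditi nor any entity Aditi controls holds any voting interest in Palisade.
So Aditi does not control Palisade.

No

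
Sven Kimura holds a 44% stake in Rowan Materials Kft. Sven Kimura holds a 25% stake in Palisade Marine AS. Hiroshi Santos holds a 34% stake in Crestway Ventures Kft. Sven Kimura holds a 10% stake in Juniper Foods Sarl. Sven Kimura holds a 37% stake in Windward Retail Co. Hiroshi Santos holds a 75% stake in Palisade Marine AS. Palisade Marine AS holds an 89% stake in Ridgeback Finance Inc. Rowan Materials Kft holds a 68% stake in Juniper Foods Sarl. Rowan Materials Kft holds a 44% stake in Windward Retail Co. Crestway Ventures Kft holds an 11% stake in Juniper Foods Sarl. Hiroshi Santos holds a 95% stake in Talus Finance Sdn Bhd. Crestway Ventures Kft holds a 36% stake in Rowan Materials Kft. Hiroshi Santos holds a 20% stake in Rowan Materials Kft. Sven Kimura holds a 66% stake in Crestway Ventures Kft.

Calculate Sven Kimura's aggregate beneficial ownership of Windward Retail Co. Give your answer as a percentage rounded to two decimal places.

Sven reaches Windward along 3 paths.
Via Crestway → Rowan: 66% × 36% × 44% = 10.4544%.
Via Rowan: 44% × 44% = 19.36%.
Direct stake: 37% = 37%.
Total: 10.4544% + 19.36% + 37% = 66.8144%.
Rounded: 66.81%.

66.81%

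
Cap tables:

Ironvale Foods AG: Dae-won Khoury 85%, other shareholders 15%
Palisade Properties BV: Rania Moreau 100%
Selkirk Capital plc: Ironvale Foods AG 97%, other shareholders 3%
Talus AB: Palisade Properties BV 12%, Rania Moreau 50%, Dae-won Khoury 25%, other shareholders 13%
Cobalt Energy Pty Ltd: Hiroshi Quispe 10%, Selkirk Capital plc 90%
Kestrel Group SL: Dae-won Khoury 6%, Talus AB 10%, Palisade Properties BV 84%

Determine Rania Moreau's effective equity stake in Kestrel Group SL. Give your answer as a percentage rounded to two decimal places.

90.20%

Rania reaches Kestrel along 3 paths.
Via Palisade → Talus: 100% × 12% × 10% = 1.2%.
Via Talus: 50% × 10% = 5%.
Via Palisade: 100% × 84% = 84%.
Total: 1.2% + 5% + 84% = 90.2%.
Rounded: 90.20%.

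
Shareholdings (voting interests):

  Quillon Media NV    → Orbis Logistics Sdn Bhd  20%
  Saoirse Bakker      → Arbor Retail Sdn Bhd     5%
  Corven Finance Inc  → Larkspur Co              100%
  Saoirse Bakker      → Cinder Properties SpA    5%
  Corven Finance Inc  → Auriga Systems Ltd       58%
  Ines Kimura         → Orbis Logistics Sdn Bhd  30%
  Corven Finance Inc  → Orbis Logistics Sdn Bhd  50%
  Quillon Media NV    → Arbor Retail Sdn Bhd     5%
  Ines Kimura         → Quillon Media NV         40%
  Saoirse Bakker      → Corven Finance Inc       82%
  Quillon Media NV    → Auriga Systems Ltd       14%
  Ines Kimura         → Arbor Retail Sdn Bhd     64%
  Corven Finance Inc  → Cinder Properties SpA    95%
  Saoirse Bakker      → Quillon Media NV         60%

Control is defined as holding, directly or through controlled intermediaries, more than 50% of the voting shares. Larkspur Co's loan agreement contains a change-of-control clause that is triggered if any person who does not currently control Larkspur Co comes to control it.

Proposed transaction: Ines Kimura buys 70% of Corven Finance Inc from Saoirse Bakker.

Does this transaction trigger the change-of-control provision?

Yes

The purchase adds only to Ines's holdings (Saoirse's stake shrinks), so Ines is the only person who could newly come to control Larkspur.
Ines holds 64% of Arbor, so Ines controls Arbor.
Neither Ines nor any entity Ines controls holds any voting interest in Larkspur.
So before the transaction, Ines does not control Larkspur.
After the purchase, Ines holds 70% of Corven directly, and Saoirse's stake falls to 12%.
Ines holds 70% of Corven, so Ines controls Corven.
Corven holds 100% of Larkspur, so Ines controls Larkspur.
Ines did not control Larkspur before and does after, so the clause is triggered.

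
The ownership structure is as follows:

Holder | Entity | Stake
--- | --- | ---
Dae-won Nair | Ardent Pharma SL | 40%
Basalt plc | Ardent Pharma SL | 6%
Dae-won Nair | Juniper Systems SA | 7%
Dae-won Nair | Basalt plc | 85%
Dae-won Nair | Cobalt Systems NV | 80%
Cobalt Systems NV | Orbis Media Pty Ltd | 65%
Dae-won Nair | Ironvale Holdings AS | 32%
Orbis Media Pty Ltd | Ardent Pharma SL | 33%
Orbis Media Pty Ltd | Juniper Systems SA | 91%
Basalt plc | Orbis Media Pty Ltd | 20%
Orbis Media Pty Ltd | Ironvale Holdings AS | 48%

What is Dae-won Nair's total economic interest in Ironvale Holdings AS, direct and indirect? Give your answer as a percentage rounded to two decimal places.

Dae-won reaches Ironvale along 3 paths.
Direct stake: 32% = 32%.
Via Basalt → Orbis: 85% × 20% × 48% = 8.16%.
Via Cobalt → Orbis: 80% × 65% × 48% = 24.96%.
Total: 32% + 8.16% + 24.96% = 65.12%.

65.12%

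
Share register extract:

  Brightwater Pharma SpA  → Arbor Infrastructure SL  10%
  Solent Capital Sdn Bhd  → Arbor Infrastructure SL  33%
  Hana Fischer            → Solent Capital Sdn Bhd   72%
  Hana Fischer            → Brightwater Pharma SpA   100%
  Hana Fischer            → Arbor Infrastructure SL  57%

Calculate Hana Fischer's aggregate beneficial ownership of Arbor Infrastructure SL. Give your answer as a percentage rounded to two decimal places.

90.76%

Hana reaches Arbor along 3 paths.
Direct stake: 57% = 57%.
Via Solent: 72% × 33% = 23.76%.
Via Brightwater: 100% × 10% = 10%.
Total: 57% + 23.76% + 10% = 90.76%.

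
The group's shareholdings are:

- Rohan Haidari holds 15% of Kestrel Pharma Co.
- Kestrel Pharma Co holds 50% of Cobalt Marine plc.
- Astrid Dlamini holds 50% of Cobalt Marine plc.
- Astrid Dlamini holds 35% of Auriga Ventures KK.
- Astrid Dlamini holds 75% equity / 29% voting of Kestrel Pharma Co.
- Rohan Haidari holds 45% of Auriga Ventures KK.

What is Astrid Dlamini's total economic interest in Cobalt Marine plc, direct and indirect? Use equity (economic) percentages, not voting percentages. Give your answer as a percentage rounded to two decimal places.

Astrid reaches Cobalt along 2 paths.
Direct stake: 50% = 50%.
Via Kestrel: 75% × 50% = 37.5%.
Total: 50% + 37.5% = 87.5%.
Rounded: 87.50%.

87.50%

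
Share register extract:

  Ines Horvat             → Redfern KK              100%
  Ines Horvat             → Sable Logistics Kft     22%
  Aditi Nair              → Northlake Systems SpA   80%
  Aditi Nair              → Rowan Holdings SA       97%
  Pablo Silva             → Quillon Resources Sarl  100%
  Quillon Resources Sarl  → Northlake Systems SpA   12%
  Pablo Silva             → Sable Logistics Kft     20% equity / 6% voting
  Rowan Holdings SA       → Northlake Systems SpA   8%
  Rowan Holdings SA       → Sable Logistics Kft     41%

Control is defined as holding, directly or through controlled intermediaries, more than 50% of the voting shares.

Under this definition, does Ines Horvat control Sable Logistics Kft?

No

Ines holds 100% of Redfern, so Ines controls Redfern.
In Sable, Ines's side holds only 22%, not > 50%.
So Ines does not control Sable.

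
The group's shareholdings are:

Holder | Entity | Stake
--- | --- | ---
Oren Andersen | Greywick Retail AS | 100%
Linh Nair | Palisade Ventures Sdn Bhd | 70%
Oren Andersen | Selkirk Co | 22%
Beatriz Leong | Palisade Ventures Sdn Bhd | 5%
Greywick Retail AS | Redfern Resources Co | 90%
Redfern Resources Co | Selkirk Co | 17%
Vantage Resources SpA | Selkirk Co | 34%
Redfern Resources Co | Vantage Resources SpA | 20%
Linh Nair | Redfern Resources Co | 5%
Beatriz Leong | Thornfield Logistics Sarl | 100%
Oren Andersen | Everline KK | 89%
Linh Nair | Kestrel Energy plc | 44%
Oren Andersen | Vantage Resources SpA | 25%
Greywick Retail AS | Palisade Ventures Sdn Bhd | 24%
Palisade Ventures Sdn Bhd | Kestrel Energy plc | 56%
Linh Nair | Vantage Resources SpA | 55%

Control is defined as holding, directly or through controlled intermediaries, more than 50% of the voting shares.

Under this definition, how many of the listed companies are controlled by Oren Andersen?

Oren holds 100% of Greywick, so Oren controls Greywick.
Greywick holds 90% of Redfern, so Oren controls Redfern.
Oren holds 89% of Everline, so Oren controls Everline.
No other company's threshold is met.
Oren controls 3 companies.

3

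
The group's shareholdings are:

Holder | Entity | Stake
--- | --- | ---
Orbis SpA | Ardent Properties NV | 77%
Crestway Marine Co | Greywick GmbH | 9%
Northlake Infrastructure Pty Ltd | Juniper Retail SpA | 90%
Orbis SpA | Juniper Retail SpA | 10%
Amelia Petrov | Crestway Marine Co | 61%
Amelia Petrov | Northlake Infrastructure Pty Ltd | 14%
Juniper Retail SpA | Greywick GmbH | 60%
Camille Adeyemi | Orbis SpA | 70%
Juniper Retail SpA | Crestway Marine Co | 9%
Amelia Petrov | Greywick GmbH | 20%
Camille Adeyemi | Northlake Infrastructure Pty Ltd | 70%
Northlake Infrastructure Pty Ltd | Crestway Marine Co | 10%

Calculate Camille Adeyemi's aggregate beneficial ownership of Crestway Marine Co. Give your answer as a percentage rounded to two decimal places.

13.30%

Camille reaches Crestway along 3 paths.
Via Northlake: 70% × 10% = 7%.
Via Northlake → Juniper: 70% × 90% × 9% = 5.67%.
Via Orbis → Juniper: 70% × 10% × 9% = 0.63%.
Total: 7% + 5.67% + 0.63% = 13.3%.
Rounded: 13.30%.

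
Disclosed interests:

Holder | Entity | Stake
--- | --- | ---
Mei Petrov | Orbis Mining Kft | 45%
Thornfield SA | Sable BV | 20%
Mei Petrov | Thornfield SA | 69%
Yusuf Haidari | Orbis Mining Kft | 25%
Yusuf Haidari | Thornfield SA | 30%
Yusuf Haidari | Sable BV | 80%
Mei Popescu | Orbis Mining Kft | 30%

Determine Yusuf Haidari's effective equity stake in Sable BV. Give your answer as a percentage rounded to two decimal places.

86.00%

Yusuf reaches Sable along 2 paths.
Via Thornfield: 30% × 20% = 6%.
Direct stake: 80% = 80%.
Total: 6% + 80% = 86%.
Rounded: 86.00%.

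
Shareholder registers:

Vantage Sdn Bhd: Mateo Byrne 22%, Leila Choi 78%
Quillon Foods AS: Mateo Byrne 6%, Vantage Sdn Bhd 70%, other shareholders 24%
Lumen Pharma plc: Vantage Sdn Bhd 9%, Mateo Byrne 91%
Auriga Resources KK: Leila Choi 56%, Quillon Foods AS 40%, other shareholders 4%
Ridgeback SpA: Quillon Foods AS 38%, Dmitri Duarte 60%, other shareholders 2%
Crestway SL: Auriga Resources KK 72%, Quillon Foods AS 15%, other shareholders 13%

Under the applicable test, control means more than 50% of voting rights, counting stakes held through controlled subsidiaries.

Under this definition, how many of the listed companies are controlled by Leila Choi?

Leila holds 78% of Vantage, so Leila controls Vantage.
Vantage holds 70% of Quillon, so Leila controls Quillon.
Leila and Quillon together hold 56% + 40% = 96% of Auriga, so Leila controls Auriga.
Auriga and Quillon together hold 72% + 15% = 87% of Crestway, so Leila controls Crestway.
No other company's threshold is met.
Leila controls 4 companies.

4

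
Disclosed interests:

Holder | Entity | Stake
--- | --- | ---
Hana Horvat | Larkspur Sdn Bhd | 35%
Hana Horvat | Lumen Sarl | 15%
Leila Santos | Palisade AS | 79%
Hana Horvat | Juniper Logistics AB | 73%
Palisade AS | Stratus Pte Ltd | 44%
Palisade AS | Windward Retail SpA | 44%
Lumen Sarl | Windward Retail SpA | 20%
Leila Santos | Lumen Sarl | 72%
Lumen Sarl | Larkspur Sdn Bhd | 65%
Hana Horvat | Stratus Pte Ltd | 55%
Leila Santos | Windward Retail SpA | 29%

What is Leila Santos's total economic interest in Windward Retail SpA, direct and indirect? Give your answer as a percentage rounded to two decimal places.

78.16%

Leila reaches Windward along 3 paths.
Direct stake: 29% = 29%.
Via Palisade: 79% × 44% = 34.76%.
Via Lumen: 72% × 20% = 14.4%.
Total: 29% + 34.76% + 14.4% = 78.16%.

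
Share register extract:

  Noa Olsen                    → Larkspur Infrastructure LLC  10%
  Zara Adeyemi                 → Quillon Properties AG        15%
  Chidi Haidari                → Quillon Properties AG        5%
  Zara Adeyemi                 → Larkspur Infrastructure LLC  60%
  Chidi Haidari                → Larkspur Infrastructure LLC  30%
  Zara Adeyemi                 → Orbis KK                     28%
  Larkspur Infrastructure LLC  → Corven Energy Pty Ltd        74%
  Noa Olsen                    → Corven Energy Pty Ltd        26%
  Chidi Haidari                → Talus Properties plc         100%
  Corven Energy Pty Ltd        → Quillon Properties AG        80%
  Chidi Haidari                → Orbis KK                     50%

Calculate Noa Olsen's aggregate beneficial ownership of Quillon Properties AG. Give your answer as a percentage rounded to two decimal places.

Noa reaches Quillon along 2 paths.
Via Larkspur → Corven: 10% × 74% × 80% = 5.92%.
Via Corven: 26% × 80% = 20.8%.
Total: 5.92% + 20.8% = 26.72%.

26.72%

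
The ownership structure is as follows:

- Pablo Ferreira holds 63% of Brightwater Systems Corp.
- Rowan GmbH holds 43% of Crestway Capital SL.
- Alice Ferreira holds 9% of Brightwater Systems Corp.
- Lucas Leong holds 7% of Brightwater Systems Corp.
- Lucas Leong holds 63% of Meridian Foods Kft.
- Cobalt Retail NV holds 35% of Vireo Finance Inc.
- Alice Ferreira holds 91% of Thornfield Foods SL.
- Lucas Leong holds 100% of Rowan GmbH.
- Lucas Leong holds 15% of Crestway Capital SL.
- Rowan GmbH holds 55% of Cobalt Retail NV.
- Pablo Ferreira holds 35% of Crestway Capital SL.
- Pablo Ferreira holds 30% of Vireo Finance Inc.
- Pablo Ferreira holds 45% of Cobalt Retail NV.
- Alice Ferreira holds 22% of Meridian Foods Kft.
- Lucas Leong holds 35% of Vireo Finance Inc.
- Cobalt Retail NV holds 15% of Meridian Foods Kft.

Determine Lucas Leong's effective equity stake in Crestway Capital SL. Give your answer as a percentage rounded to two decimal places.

Lucas reaches Crestway along 2 paths.
Via Rowan: 100% × 43% = 43%.
Direct stake: 15% = 15%.
Total: 43% + 15% = 58%.
Rounded: 58.00%.

58.00%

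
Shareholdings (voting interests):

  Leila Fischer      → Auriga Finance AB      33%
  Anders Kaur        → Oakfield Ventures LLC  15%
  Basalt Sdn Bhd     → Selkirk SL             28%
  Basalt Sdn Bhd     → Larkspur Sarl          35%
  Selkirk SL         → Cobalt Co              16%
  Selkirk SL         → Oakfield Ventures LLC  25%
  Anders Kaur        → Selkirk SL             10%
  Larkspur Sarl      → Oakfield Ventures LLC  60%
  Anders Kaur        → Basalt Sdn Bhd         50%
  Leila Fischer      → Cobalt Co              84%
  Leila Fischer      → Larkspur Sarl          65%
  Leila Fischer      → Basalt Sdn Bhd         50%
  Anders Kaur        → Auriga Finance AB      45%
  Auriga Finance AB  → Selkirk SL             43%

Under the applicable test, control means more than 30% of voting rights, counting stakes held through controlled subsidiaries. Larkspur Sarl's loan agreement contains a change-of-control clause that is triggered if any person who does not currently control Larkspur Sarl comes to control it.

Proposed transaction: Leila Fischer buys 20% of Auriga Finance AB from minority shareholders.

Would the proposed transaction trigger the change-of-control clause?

No

The purchase changes only Leila's holdings, so Leila is the only person who could newly come to control Larkspur.
Leila holds 50% of Basalt, so Leila controls Basalt.
Basalt and Leila together hold 35% + 65% = 100% of Larkspur, so Leila controls Larkspur.
So Leila already controls Larkspur before the transaction.
After the purchase, Leila's direct stake in Auriga rises to 33% + 20% = 53%.
Leila controlled Larkspur already, so this is not a new person acquiring control; every other person's position is unchanged or reduced.
No new person acquires control, so the clause is not triggered.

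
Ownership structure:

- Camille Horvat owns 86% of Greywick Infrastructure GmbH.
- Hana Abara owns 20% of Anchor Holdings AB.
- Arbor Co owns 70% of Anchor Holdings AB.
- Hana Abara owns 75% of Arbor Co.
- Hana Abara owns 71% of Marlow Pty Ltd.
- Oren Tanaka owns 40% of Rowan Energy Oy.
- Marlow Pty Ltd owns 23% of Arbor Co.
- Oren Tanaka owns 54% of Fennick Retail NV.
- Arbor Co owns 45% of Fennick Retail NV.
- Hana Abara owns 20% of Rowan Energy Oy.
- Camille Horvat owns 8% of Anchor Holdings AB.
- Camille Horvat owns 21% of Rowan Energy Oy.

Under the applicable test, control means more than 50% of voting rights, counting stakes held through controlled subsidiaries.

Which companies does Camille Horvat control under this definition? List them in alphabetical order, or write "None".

Camille holds 86% of Greywick, so Camille controls Greywick.
No other company's threshold is met.

Greywick Infrastructure GmbH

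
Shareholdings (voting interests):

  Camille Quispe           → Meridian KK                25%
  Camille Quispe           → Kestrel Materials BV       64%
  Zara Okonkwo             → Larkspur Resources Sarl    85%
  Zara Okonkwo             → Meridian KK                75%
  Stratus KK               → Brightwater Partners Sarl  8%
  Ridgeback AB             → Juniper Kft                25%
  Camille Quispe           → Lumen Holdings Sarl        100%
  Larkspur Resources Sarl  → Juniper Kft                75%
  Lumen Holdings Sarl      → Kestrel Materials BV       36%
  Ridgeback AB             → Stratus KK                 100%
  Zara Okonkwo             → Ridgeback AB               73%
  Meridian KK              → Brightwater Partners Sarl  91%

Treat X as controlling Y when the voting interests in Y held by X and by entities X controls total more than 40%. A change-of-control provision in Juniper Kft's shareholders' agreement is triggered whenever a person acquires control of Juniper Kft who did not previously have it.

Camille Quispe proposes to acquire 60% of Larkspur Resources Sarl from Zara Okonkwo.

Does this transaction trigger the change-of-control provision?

Yes

The purchase adds only to Camille's holdings (Zara's stake shrinks), so Camille is the only person who could newly come to control Juniper.
Camille holds 100% of Lumen, so Camille controls Lumen.
Lumen and Camille together hold 36% + 64% = 100% of Kestrel, so Camille controls Kestrel.
Neither Camille nor any entity Camille controls holds any voting interest in Juniper.
So before the transaction, Camille does not control Juniper.
After the purchase, Camille holds 60% of Larkspur directly, and Zara's stake falls to 25%.
Camille holds 60% of Larkspur, so Camille controls Larkspur.
Larkspur holds 75% of Juniper, so Camille controls Juniper.
Camille did not control Juniper before and does after, so the clause is triggered.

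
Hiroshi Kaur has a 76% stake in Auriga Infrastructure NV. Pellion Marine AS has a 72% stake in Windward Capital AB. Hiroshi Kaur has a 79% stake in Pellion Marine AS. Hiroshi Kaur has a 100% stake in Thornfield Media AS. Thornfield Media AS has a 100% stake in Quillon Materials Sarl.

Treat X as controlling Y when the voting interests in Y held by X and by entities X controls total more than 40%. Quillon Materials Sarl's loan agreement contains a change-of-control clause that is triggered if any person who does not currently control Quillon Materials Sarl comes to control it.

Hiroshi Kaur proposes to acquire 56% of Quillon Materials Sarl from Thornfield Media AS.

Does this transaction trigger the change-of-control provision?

No

The purchase adds only to Hiroshi's holdings (Thornfield's stake shrinks), so Hiroshi is the only person who could newly come to control Quillon.
Hiroshi holds 100% of Thornfield, so Hiroshi controls Thornfield.
Thornfield holds 100% of Quillon, so Hiroshi controls Quillon.
So Hiroshi already controls Quillon before the transaction.
After the purchase, Hiroshi holds 56% of Quillon directly, and Thornfield's stake falls to 44%.
Hiroshi controlled Quillon already, so this is not a new person acquiring control; every other person's position is unchanged or reduced.
No new person acquires control, so the clause is not triggered.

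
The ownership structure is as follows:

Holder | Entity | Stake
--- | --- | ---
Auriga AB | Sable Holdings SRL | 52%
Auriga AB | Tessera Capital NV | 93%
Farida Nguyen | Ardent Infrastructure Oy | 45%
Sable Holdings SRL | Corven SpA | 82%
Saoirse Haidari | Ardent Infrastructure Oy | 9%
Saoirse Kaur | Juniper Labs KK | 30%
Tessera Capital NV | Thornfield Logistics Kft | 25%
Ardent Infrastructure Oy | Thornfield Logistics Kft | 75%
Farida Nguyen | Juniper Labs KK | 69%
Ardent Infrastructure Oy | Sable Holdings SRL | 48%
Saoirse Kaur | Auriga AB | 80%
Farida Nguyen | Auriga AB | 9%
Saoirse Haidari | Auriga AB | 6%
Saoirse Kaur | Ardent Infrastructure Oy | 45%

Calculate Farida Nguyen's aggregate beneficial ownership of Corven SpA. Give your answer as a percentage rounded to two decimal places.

21.55%

Farida reaches Corven along 2 paths.
Via Auriga → Sable: 9% × 52% × 82% = 3.8376%.
Via Ardent → Sable: 45% × 48% × 82% = 17.712%.
Total: 3.8376% + 17.712% = 21.5496%.
Rounded: 21.55%.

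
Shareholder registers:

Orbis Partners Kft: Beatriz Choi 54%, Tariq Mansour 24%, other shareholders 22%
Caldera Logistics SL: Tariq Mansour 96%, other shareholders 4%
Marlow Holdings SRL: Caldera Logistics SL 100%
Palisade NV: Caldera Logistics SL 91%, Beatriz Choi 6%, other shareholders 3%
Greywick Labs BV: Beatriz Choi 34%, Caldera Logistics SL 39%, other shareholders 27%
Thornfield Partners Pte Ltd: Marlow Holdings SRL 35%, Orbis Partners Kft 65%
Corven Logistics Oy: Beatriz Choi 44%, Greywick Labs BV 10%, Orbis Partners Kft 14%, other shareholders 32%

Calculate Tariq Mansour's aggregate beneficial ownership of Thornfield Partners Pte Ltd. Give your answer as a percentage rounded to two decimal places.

49.20%

Tariq reaches Thornfield along 2 paths.
Via Caldera → Marlow: 96% × 100% × 35% = 33.6%.
Via Orbis: 24% × 65% = 15.6%.
Total: 33.6% + 15.6% = 49.2%.
Rounded: 49.20%.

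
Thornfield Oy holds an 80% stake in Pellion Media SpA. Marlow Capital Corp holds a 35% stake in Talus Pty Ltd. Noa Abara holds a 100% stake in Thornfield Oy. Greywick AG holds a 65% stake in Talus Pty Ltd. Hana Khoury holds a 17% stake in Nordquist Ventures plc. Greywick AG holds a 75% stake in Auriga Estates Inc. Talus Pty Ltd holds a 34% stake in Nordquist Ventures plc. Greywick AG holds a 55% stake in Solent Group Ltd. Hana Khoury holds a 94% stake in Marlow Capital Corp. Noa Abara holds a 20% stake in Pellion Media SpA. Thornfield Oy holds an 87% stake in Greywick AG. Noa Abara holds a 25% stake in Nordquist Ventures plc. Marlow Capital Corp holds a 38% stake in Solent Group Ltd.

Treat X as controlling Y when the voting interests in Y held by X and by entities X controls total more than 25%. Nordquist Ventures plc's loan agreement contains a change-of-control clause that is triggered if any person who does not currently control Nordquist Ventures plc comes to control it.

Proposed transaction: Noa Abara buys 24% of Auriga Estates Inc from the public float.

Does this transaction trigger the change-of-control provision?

No

The purchase changes only Noa's holdings, so Noa is the only person who could newly come to control Nordquist.
Noa holds 100% of Thornfield, so Noa controls Thornfield.
Thornfield holds 87% of Greywick, so Noa controls Greywick.
Greywick holds 65% of Talus, so Noa controls Talus.
Talus and Noa together hold 34% + 25% = 59% of Nordquist, so Noa controls Nordquist.
So Noa already controls Nordquist before the transaction.
After the purchase, Noa holds 24% of Auriga directly.
Noa controlled Nordquist already, so this is not a new person acquiring control; every other person's position is unchanged or reduced.
No new person acquires control, so the clause is not triggered.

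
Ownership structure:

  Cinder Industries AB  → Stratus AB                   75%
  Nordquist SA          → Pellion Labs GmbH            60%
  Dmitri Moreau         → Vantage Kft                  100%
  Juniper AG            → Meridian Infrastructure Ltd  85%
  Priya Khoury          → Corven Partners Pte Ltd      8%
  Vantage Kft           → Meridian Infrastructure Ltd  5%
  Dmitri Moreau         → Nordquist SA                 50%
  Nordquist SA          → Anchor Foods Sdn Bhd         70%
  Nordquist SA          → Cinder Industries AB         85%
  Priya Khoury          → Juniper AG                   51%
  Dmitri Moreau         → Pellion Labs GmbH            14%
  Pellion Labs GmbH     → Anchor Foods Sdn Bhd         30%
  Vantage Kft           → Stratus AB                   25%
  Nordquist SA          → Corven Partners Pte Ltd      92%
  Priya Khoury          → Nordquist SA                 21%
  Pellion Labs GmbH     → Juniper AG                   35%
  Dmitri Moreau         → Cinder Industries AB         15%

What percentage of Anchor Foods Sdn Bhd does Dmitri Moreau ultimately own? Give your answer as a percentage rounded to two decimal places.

48.20%

Dmitri reaches Anchor along 3 paths.
Via Nordquist: 50% × 70% = 35%.
Via Nordquist → Pellion: 50% × 60% × 30% = 9%.
Via Pellion: 14% × 30% = 4.2%.
Total: 35% + 9% + 4.2% = 48.2%.
Rounded: 48.20%.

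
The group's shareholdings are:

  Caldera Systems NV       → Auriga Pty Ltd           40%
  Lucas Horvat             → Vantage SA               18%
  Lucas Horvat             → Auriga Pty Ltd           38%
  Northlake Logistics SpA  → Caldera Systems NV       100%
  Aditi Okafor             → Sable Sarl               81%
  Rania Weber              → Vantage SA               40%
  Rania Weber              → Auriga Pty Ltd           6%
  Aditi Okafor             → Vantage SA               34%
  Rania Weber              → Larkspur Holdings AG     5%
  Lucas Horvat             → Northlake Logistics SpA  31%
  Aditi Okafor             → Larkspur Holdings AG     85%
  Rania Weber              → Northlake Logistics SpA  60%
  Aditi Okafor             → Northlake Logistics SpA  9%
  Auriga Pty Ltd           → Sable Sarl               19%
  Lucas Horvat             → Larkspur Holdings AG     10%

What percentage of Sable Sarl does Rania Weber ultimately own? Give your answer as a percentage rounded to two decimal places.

Rania reaches Sable along 2 paths.
Via Northlake → Caldera → Auriga: 60% × 100% × 40% × 19% = 4.56%.
Via Auriga: 6% × 19% = 1.14%.
Total: 4.56% + 1.14% = 5.7%.
Rounded: 5.70%.

5.70%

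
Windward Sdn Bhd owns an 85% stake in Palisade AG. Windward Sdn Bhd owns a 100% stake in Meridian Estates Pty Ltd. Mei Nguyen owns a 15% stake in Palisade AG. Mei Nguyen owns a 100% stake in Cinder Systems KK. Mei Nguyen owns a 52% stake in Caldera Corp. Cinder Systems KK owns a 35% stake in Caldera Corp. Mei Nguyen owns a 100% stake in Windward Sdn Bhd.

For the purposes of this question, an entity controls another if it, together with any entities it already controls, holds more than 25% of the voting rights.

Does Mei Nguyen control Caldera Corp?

Yes

Mei holds 100% of Cinder, so Mei controls Cinder.
Cinder and Mei together hold 35% + 52% = 87% of Caldera, so Mei controls Caldera.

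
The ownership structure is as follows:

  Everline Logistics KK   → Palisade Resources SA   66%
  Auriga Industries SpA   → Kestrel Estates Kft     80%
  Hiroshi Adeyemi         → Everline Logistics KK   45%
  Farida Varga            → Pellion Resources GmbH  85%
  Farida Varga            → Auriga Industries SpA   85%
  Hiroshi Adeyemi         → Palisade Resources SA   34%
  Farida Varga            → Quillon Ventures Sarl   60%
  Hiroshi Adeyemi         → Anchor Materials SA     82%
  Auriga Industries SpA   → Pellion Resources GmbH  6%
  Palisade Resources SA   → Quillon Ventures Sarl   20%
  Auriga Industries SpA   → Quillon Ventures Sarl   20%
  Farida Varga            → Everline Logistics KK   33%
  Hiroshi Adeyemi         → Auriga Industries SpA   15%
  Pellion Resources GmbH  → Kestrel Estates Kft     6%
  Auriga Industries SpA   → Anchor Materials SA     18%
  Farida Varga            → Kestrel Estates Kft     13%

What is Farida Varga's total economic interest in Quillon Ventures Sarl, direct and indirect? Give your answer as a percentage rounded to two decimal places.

Farida reaches Quillon along 3 paths.
Via Everline → Palisade: 33% × 66% × 20% = 4.356%.
Direct stake: 60% = 60%.
Via Auriga: 85% × 20% = 17%.
Total: 4.356% + 60% + 17% = 81.356%.
Rounded: 81.36%.

81.36%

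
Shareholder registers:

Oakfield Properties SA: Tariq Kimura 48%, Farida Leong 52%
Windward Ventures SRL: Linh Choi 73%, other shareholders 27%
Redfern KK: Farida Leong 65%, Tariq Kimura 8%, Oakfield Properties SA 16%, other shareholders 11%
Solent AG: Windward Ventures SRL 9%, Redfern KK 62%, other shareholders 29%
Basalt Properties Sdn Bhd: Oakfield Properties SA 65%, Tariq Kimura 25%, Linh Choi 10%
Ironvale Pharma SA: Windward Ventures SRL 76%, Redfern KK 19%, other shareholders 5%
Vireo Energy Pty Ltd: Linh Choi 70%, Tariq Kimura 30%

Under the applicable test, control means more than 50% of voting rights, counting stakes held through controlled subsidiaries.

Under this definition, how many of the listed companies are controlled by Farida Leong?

Farida holds 52% of Oakfield, so Farida controls Oakfield.
Farida and Oakfield together hold 65% + 16% = 81% of Redfern, so Farida controls Redfern.
Redfern holds 62% of Solent, so Farida controls Solent.
Oakfield holds 65% of Basalt, so Farida controls Basalt.
No other company's threshold is met.
Farida controls 4 companies.

4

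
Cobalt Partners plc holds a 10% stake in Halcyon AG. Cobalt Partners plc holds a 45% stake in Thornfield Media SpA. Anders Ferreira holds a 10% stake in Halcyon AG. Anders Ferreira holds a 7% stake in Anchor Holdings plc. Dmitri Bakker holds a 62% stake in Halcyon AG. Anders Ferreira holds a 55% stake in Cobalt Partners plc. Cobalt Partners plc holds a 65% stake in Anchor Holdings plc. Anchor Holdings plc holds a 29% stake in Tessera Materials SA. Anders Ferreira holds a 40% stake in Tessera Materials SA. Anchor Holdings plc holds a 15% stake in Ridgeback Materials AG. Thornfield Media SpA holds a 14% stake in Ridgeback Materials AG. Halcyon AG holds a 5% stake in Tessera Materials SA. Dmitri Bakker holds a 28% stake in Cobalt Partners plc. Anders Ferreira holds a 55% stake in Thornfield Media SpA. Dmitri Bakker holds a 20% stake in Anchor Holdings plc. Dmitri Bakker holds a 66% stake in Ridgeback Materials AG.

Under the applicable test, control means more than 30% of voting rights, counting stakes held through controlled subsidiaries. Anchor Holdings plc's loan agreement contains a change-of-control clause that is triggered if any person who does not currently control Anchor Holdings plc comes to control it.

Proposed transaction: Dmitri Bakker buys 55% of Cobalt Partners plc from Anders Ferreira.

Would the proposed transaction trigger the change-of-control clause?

Yes

The purchase adds only to Dmitri's holdings (Anders's stake shrinks), so Dmitri is the only person who could newly come to control Anchor.
Dmitri holds 62% of Halcyon, so Dmitri controls Halcyon.
Dmitri holds 66% of Ridgeback, so Dmitri controls Ridgeback.
In Anchor, Dmitri's side holds only 20%, not > 30%.
So before the transaction, Dmitri does not control Anchor.
After the purchase, Dmitri's direct stake in Cobalt rises to 28% + 55% = 83%, and Anders's stake falls to 0%.
Dmitri holds 83% of Cobalt, so Dmitri controls Cobalt.
Cobalt and Dmitri together hold 65% + 20% = 85% of Anchor, so Dmitri controls Anchor.
Dmitri did not control Anchor before and does after, so the clause is triggered.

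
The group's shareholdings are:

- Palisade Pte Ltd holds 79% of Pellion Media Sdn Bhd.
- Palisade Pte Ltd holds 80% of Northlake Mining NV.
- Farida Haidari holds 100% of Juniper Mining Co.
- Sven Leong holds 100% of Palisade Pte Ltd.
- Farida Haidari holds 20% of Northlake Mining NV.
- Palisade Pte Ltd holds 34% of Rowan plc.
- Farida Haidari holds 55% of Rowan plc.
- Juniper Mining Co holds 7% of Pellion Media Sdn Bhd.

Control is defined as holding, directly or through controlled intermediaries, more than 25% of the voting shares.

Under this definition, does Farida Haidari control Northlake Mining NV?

Farida holds 100% of Juniper, so Farida controls Juniper.
Farida holds 55% of Rowan, so Farida controls Rowan.
In Northlake, Farida's side holds only 20%, not > 25%.
So Farida does not control Northlake.

No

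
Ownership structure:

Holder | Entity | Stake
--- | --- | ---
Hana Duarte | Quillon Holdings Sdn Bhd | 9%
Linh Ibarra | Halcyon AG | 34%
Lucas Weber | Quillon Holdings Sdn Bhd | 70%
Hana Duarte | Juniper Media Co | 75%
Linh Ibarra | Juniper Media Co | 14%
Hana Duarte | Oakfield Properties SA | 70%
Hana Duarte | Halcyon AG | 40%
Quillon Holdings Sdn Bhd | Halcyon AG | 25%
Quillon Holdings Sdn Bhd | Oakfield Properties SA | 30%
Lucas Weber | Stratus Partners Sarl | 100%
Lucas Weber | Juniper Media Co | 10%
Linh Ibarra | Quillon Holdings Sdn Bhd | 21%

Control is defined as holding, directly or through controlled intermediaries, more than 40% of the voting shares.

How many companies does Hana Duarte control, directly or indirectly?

2

Hana holds 75% of Juniper, so Hana controls Juniper.
Hana holds 70% of Oakfield, so Hana controls Oakfield.
No other company's threshold is met.
Hana controls 2 companies.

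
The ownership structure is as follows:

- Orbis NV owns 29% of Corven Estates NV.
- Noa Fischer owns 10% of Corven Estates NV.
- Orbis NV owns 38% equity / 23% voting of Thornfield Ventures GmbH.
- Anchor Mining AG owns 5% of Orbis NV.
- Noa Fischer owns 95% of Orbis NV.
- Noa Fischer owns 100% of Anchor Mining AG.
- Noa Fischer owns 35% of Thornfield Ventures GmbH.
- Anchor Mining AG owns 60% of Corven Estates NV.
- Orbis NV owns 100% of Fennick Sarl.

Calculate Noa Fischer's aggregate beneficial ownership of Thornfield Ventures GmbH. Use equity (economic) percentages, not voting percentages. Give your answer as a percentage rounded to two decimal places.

Noa reaches Thornfield along 3 paths.
Direct stake: 35% = 35%.
Via Orbis: 95% × 38% = 36.1%.
Via Anchor → Orbis: 100% × 5% × 38% = 1.9%.
Total: 35% + 36.1% + 1.9% = 73%.
Rounded: 73.00%.

73.00%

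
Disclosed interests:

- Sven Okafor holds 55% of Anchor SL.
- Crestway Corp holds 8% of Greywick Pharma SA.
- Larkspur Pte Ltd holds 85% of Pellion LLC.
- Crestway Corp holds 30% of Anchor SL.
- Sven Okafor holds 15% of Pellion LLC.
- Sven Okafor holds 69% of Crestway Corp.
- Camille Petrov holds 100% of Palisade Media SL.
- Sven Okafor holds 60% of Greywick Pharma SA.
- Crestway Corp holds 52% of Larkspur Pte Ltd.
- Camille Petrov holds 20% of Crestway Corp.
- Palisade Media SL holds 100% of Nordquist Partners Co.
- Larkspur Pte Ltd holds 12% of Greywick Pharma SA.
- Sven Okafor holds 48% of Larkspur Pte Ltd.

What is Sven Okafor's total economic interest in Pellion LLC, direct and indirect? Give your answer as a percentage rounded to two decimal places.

Sven reaches Pellion along 3 paths.
Direct stake: 15% = 15%.
Via Larkspur: 48% × 85% = 40.8%.
Via Crestway → Larkspur: 69% × 52% × 85% = 30.498%.
Total: 15% + 40.8% + 30.498% = 86.298%.
Rounded: 86.30%.

86.30%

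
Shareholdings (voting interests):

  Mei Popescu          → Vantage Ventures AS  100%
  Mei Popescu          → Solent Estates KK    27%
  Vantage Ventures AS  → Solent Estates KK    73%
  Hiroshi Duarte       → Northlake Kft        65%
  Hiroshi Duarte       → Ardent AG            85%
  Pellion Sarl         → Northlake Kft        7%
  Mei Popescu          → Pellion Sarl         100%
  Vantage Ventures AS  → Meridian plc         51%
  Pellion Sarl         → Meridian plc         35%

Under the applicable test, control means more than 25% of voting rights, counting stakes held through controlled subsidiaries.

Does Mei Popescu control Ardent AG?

No

Mei holds 100% of Vantage, so Mei controls Vantage.
Mei holds 100% of Pellion, so Mei controls Pellion.
Mei and Vantage together hold 27% + 73% = 100% of Solent, so Mei controls Solent.
Pellion and Vantage together hold 35% + 51% = 86% of Meridian, so Mei controls Meridian.
Neither Mei nor any entity Mei controls holds any voting interest in Ardent.
So Mei does not control Ardent.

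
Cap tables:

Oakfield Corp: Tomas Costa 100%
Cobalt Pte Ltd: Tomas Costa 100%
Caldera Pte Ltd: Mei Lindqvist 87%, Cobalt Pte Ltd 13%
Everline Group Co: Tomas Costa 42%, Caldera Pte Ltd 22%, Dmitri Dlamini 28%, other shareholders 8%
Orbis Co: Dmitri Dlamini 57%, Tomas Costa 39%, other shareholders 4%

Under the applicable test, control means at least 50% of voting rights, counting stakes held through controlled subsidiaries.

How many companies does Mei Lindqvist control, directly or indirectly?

1

Mei holds 87% of Caldera, so Mei controls Caldera.
No other company's threshold is met.
Mei controls 1 company.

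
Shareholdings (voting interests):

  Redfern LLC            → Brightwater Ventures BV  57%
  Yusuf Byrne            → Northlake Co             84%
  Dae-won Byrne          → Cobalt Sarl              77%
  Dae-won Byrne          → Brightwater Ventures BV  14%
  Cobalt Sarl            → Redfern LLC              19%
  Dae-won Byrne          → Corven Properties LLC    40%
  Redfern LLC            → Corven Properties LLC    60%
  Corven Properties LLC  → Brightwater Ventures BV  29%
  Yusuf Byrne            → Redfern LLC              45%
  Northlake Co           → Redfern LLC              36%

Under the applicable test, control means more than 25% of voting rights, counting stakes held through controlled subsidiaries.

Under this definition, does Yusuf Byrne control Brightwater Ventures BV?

Yes

Yusuf holds 84% of Northlake, so Yusuf controls Northlake.
Northlake and Yusuf together hold 36% + 45% = 81% of Redfern, so Yusuf controls Redfern.
Redfern holds 60% of Corven, so Yusuf controls Corven.
Redfern and Corven together hold 57% + 29% = 86% of Brightwater, so Yusuf controls Brightwater.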